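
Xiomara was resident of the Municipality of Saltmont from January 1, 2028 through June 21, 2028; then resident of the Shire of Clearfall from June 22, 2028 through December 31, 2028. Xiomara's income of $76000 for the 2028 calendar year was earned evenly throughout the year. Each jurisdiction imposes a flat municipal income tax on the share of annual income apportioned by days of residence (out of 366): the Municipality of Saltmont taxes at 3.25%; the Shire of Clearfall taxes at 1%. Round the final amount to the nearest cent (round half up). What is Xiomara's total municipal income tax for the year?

$1568.28

The Municipality of Saltmont, January 1 – June 21, 2028: 173 days → $76000 × 3.25% × 173/366 = $1167.5137
The Shire of Clearfall, June 22 – December 31, 2028: 193 days → $76000 × 1% × 193/366 = $400.7650
Total = $1568.2787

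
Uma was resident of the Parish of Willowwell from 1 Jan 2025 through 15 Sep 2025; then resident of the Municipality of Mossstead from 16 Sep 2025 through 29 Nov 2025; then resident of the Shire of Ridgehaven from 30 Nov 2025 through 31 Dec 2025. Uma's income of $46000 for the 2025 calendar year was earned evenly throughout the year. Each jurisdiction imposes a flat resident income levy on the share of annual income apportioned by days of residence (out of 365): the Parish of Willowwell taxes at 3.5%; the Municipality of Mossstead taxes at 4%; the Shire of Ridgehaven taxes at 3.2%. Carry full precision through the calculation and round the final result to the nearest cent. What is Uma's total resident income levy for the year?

The Parish of Willowwell, 1 Jan – 15 Sep 2025: 258 days → $46000 × 3.5% × 258/365 = $1138.0274
The Municipality of Mossstead, 16 Sep – 29 Nov 2025: 75 days → $46000 × 4% × 75/365 = $378.0822
The Shire of Ridgehaven, 30 Nov – 31 Dec 2025: 32 days → $46000 × 3.2% × 32/365 = $129.0521
Total = $1645.1616

$1645.16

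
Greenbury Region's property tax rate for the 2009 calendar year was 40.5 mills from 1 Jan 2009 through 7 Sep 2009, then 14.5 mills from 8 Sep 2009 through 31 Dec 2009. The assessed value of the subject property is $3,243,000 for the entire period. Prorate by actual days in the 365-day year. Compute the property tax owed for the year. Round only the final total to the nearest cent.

1 Jan – 7 Sep 2009: 250 days at 40.5 mills → $3,243,000 × 4.05% × 250/365 = $89,959.9315
8 Sep – 31 Dec 2009: 115 days at 14.5 mills → $3,243,000 × 1.45% × 115/365 = $14,815.6233
Total = $104,775.5548

$104,775.55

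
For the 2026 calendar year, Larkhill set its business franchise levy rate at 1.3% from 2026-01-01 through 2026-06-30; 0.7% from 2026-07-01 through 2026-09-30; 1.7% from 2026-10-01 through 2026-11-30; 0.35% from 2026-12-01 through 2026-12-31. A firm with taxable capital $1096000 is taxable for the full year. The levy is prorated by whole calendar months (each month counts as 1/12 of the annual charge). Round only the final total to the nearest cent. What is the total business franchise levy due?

2026-01-01 to 2026-06-30: 6 months at 1.3% → $1096000 × 1.3% × 6/12 = $7124.0000
2026-07-01 to 2026-09-30: 3 months at 0.7% → $1096000 × 0.7% × 3/12 = $1918.0000
2026-10-01 to 2026-11-30: 2 months at 1.7% → $1096000 × 1.7% × 2/12 = $3105.3333
2026-12-01 to 2026-12-31: 1 month at 0.35% → $1096000 × 0.35% × 1/12 = $319.6667
Total = $12467.0000

$12467.00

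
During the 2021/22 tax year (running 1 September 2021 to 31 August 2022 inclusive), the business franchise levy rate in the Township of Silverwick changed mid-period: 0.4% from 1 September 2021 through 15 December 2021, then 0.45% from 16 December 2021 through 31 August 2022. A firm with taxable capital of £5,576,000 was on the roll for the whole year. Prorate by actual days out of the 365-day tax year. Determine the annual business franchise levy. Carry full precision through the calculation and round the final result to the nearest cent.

1 September – 15 December 2021: 106 days at 0.4% → £5,576,000 × 0.4% × 106/365 = £6,477.3260
16 December 2021 – 31 August 2022: 259 days at 0.45% → £5,576,000 × 0.45% × 259/365 = £17,805.0082
Total = £24,282.3342

£24,282.33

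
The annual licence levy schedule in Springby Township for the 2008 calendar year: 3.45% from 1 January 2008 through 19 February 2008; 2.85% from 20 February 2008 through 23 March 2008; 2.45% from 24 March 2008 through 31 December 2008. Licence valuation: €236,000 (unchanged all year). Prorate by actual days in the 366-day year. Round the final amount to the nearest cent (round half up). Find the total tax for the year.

€6,189.52

1 January – 19 February 2008: 50 days at 3.45% → €236,000 × 3.45% × 50/366 = €1,112.2951
20 February – 23 March 2008: 33 days at 2.85% → €236,000 × 2.85% × 33/366 = €606.4426
24 March – 31 December 2008: 283 days at 2.45% → €236,000 × 2.45% × 283/366 = €4,470.7814
Total = €6,189.5191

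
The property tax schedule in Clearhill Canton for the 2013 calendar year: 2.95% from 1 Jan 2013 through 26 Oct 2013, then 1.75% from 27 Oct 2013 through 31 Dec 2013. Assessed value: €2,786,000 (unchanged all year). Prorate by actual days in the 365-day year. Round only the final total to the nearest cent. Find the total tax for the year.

€76,141.76

1 Jan – 26 Oct 2013: 299 days at 2.95% → €2,786,000 × 2.95% × 299/365 = €67,325.7890
27 Oct – 31 Dec 2013: 66 days at 1.75% → €2,786,000 × 1.75% × 66/365 = €8,815.9726
Total = €76,141.7616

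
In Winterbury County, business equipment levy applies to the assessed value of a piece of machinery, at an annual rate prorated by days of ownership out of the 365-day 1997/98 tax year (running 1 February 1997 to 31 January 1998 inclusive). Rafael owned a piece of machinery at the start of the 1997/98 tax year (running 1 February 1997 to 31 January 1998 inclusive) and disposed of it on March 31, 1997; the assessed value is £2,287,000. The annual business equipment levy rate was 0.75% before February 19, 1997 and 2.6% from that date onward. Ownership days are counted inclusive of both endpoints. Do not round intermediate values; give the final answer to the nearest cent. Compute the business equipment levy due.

February 1 – February 18, 1997: 18 days at 0.75% → £2,287,000 × 0.75% × 18/365 = £845.8767
February 19 – March 31, 1997: 41 days at 2.6% → £2,287,000 × 2.6% × 41/365 = £6,679.2932
Total = £7,525.1699

£7,525.17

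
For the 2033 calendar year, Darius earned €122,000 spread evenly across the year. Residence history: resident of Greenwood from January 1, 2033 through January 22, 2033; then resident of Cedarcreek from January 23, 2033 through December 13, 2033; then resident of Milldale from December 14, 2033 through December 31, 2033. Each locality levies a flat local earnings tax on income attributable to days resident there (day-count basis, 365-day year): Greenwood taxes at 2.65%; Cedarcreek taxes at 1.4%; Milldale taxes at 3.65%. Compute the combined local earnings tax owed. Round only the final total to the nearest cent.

€1,935.29

Greenwood, January 1 – January 22, 2033: 22 days → €122,000 × 2.65% × 22/365 = €194.8658
Cedarcreek, January 23 – December 13, 2033: 325 days → €122,000 × 1.4% × 325/365 = €1,520.8219
Milldale, December 14 – December 31, 2033: 18 days → €122,000 × 3.65% × 18/365 = €219.6000
Total = €1,935.2877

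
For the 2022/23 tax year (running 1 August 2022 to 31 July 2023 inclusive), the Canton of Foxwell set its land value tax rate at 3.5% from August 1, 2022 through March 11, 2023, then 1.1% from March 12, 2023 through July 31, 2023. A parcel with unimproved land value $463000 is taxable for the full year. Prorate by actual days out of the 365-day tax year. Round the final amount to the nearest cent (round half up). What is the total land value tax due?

August 1, 2022 – March 11, 2023: 223 days at 3.5% → $463000 × 3.5% × 223/365 = $9900.5890
March 12 – July 31, 2023: 142 days at 1.1% → $463000 × 1.1% × 142/365 = $1981.3863
Total = $11881.9753

$11881.98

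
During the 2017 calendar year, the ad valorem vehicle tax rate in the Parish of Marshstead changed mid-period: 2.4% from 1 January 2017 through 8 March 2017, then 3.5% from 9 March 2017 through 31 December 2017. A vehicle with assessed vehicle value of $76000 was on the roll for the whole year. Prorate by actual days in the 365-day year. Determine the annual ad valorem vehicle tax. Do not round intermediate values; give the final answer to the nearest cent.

$2506.54

1 January – 8 March 2017: 67 days at 2.4% → $76000 × 2.4% × 67/365 = $334.8164
9 March – 31 December 2017: 298 days at 3.5% → $76000 × 3.5% × 298/365 = $2171.7260
Total = $2506.5425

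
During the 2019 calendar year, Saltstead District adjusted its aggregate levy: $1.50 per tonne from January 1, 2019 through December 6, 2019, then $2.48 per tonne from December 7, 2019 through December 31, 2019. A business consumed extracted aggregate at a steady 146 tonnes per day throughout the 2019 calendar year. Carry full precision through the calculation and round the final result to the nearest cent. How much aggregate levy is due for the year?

$83512.00

January 1 – December 6, 2019: 340 days × 146 tonnes/day = 49,640 tonnes at $1.50/tonne → $74460.00
December 7 – December 31, 2019: 25 days × 146 tonnes/day = 3,650 tonnes at $2.48/tonne → $9052.00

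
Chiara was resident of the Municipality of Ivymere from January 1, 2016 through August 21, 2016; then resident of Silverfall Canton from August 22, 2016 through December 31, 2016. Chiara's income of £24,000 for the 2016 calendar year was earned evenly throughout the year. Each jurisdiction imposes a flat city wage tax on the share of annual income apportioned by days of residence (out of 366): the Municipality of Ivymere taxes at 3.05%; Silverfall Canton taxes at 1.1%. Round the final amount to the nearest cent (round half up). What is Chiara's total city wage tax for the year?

The Municipality of Ivymere, January 1 – August 21, 2016: 234 days → £24,000 × 3.05% × 234/366 = £468.0000
Silverfall Canton, August 22 – December 31, 2016: 132 days → £24,000 × 1.1% × 132/366 = £95.2131
Total = £563.2131

£563.21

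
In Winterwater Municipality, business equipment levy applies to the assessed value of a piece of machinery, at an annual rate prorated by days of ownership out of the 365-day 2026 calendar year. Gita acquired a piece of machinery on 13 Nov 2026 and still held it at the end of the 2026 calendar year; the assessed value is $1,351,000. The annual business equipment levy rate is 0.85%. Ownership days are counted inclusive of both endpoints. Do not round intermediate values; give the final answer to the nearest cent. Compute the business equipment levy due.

Days held (13 Nov – 31 Dec 2026): 49 out of 365
Tax = $1,351,000 × 0.85% × 49/365 = $1,541.6205

$1,541.62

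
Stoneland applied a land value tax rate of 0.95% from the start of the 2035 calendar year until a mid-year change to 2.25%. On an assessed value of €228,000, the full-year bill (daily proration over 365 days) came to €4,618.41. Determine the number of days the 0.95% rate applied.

Let d = days at the first rate; then 365 − d days at the second rate.
€228,000 × [0.95%·d + 2.25%·(365−d)] / 365 = €4,618.41
Solving gives d = 63, so the new rate took effect on March 5, 2035.

63 days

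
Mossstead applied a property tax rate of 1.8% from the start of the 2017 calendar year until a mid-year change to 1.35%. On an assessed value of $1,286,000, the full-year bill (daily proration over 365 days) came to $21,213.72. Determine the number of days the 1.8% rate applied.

243 days

Let d = days at the first rate; then 365 − d days at the second rate.
$1,286,000 × [1.8%·d + 1.35%·(365−d)] / 365 = $21,213.72
Solving gives d = 243, so the new rate took effect on September 1, 2017.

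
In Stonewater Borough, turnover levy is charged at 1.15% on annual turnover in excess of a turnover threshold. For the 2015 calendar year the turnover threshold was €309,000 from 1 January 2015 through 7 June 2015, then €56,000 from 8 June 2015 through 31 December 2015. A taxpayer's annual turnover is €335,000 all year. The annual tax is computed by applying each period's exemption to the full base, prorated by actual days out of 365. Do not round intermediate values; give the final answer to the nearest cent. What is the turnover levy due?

€1,949.05

1 January – 7 June 2015: 158 days, exemption €309,000 → (€335,000 − €309,000) × 1.15% × 158/365 = €129.4301
8 June – 31 December 2015: 207 days, exemption €56,000 → (€335,000 − €56,000) × 1.15% × 207/365 = €1,819.6151
Total = €1,949.0452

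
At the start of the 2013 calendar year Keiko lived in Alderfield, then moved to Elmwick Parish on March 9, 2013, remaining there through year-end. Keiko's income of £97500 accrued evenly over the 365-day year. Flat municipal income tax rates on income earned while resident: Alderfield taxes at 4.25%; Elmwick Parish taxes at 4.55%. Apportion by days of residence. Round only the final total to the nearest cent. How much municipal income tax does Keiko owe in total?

£4382.56

Alderfield, January 1 – March 8, 2013: 67 days → £97500 × 4.25% × 67/365 = £760.6336
Elmwick Parish, March 9 – December 31, 2013: 298 days → £97500 × 4.55% × 298/365 = £3621.9247
Total = £4382.5582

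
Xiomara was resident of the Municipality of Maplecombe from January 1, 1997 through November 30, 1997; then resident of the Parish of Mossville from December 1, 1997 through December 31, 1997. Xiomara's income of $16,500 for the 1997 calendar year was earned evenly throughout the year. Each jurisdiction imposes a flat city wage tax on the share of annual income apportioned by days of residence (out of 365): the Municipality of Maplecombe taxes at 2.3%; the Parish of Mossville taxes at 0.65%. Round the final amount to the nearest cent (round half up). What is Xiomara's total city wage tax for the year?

$356.38

The Municipality of Maplecombe, January 1 – November 30, 1997: 334 days → $16,500 × 2.3% × 334/365 = $347.2685
The Parish of Mossville, December 1 – December 31, 1997: 31 days → $16,500 × 0.65% × 31/365 = $9.1089
Total = $356.3774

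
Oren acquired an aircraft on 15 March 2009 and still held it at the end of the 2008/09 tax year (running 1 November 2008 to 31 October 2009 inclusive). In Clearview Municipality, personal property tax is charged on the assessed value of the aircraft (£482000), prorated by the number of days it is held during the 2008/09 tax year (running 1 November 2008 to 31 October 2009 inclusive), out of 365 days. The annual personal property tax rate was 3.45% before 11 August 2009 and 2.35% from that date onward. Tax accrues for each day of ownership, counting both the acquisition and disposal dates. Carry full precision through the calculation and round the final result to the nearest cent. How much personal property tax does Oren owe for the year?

15 March – 10 August 2009: 149 days at 3.45% → £482000 × 3.45% × 149/365 = £6788.2767
11 August – 31 October 2009: 82 days at 2.35% → £482000 × 2.35% × 82/365 = £2544.6959
Total = £9332.9726

£9332.97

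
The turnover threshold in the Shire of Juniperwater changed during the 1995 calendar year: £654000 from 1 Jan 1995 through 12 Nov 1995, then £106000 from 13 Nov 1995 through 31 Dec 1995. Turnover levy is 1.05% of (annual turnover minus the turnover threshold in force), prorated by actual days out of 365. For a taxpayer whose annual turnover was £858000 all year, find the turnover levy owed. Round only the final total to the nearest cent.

1 Jan – 12 Nov 1995: 316 days, exemption £654000 → (£858000 − £654000) × 1.05% × 316/365 = £1854.4438
13 Nov – 31 Dec 1995: 49 days, exemption £106000 → (£858000 − £106000) × 1.05% × 49/365 = £1060.0110
Total = £2914.4548

£2914.45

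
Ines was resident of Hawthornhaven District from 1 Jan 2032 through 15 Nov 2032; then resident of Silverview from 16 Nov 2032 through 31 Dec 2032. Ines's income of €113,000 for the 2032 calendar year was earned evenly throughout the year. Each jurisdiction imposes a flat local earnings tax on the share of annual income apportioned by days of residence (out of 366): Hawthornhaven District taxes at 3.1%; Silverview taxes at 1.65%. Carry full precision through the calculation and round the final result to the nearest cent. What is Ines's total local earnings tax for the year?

€3,297.07

Hawthornhaven District, 1 Jan – 15 Nov 2032: 320 days → €113,000 × 3.1% × 320/366 = €3,062.7322
Silverview, 16 Nov – 31 Dec 2032: 46 days → €113,000 × 1.65% × 46/366 = €234.3361
Total = €3,297.0683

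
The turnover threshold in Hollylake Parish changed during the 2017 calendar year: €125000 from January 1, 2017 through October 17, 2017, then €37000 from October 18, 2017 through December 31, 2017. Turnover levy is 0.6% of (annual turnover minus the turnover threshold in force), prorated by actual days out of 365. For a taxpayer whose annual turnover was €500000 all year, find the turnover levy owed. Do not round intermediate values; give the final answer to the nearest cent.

€2358.49

January 1 – October 17, 2017: 290 days, exemption €125000 → (€500000 − €125000) × 0.6% × 290/365 = €1787.6712
October 18 – December 31, 2017: 75 days, exemption €37000 → (€500000 − €37000) × 0.6% × 75/365 = €570.8219
Total = €2358.4932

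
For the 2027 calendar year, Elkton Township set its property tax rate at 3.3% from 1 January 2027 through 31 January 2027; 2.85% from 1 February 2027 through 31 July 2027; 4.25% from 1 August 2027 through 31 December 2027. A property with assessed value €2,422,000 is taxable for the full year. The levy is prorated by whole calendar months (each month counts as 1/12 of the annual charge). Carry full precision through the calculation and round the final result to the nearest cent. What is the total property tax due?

€84,063.58

1 January – 31 January 2027: 1 month at 3.3% → €2,422,000 × 3.3% × 1/12 = €6,660.5000
1 February – 31 July 2027: 6 months at 2.85% → €2,422,000 × 2.85% × 6/12 = €34,513.5000
1 August – 31 December 2027: 5 months at 4.25% → €2,422,000 × 4.25% × 5/12 = €42,889.5833
Total = €84,063.5833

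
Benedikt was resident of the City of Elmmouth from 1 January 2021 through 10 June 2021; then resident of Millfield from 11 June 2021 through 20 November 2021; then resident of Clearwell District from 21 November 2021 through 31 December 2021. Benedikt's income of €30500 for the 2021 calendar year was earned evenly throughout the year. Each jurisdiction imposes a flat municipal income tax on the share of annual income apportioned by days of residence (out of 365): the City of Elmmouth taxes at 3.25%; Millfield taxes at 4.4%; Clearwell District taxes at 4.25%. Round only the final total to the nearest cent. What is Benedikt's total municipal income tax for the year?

The City of Elmmouth, 1 January – 10 June 2021: 161 days → €30500 × 3.25% × 161/365 = €437.2363
Millfield, 11 June – 20 November 2021: 163 days → €30500 × 4.4% × 163/365 = €599.3041
Clearwell District, 21 November – 31 December 2021: 41 days → €30500 × 4.25% × 41/365 = €145.6062
Total = €1182.1466

€1182.15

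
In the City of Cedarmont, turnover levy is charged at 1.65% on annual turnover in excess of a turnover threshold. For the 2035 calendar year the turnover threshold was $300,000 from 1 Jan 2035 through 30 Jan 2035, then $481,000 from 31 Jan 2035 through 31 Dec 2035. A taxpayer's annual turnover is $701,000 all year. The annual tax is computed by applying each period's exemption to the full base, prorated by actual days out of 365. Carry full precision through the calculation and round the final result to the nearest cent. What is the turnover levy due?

$3,875.47

1 Jan – 30 Jan 2035: 30 days, exemption $300,000 → ($701,000 − $300,000) × 1.65% × 30/365 = $543.8219
31 Jan – 31 Dec 2035: 335 days, exemption $481,000 → ($701,000 − $481,000) × 1.65% × 335/365 = $3,331.6438
Total = $3,875.4658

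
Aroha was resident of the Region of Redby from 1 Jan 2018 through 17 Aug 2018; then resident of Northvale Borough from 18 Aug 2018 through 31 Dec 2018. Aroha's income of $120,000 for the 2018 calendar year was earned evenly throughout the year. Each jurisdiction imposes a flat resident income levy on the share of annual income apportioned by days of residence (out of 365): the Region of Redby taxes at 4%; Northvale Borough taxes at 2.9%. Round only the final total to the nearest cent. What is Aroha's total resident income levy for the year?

$4,308.16

The Region of Redby, 1 Jan – 17 Aug 2018: 229 days → $120,000 × 4% × 229/365 = $3,011.5068
Northvale Borough, 18 Aug – 31 Dec 2018: 136 days → $120,000 × 2.9% × 136/365 = $1,296.6575
Total = $4,308.1644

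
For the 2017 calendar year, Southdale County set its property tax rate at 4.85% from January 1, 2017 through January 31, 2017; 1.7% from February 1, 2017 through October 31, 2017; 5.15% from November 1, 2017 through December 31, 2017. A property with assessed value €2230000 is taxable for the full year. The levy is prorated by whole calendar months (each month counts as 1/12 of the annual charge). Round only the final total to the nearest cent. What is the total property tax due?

€56586.25

January 1 – January 31, 2017: 1 month at 4.85% → €2230000 × 4.85% × 1/12 = €9012.9167
February 1 – October 31, 2017: 9 months at 1.7% → €2230000 × 1.7% × 9/12 = €28432.5000
November 1 – December 31, 2017: 2 months at 5.15% → €2230000 × 5.15% × 2/12 = €19140.8333
Total = €56586.2500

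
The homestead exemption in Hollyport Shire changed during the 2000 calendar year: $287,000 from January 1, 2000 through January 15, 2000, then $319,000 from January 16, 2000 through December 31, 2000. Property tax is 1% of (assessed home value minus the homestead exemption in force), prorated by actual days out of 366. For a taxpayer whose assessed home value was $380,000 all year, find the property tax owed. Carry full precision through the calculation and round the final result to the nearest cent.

$623.11

January 1 – January 15, 2000: 15 days, exemption $287,000 → ($380,000 − $287,000) × 1% × 15/366 = $38.1148
January 16 – December 31, 2000: 351 days, exemption $319,000 → ($380,000 − $319,000) × 1% × 351/366 = $585.0000
Total = $623.1148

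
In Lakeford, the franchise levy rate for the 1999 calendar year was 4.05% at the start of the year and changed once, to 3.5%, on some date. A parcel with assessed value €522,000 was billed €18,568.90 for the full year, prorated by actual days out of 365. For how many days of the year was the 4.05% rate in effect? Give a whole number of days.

38 days

Let d = days at the first rate; then 365 − d days at the second rate.
€522,000 × [4.05%·d + 3.5%·(365−d)] / 365 = €18,568.90
Solving gives d = 38, so the new rate took effect on 8 February 1999.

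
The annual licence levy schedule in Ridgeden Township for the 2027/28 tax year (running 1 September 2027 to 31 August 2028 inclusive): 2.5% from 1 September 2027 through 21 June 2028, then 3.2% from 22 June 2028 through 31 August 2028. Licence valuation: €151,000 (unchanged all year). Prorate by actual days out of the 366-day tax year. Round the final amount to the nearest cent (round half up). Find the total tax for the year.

1 September 2027 – 21 June 2028: 295 days at 2.5% → €151,000 × 2.5% × 295/366 = €3,042.6913
22 June – 31 August 2028: 71 days at 3.2% → €151,000 × 3.2% × 71/366 = €937.3552
Total = €3,980.0464

€3,980.05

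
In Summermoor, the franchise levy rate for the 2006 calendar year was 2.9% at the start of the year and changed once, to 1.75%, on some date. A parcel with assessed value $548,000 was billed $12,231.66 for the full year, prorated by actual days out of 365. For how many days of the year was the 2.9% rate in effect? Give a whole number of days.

153 days

Let d = days at the first rate; then 365 − d days at the second rate.
$548,000 × [2.9%·d + 1.75%·(365−d)] / 365 = $12,231.66
Solving gives d = 153, so the new rate took effect on June 3, 2006.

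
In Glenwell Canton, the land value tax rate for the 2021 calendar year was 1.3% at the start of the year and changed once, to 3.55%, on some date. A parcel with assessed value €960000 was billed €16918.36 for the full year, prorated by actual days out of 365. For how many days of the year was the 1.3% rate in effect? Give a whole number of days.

Let d = days at the first rate; then 365 − d days at the second rate.
€960000 × [1.3%·d + 3.55%·(365−d)] / 365 = €16918.36
Solving gives d = 290, so the new rate took effect on 18 Oct 2021.

290 days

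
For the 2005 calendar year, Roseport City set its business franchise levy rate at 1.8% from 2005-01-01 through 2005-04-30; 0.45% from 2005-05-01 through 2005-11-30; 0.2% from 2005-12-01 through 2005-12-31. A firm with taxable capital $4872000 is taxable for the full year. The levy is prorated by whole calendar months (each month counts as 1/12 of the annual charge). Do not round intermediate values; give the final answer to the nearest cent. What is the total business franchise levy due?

$42833.00

2005-01-01 to 2005-04-30: 4 months at 1.8% → $4872000 × 1.8% × 4/12 = $29232.0000
2005-05-01 to 2005-11-30: 7 months at 0.45% → $4872000 × 0.45% × 7/12 = $12789.0000
2005-12-01 to 2005-12-31: 1 month at 0.2% → $4872000 × 0.2% × 1/12 = $812.0000
Total = $42833.0000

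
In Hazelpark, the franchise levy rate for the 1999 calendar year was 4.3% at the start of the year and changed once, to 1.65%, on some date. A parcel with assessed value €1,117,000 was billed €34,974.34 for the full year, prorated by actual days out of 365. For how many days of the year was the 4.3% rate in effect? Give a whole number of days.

Let d = days at the first rate; then 365 − d days at the second rate.
€1,117,000 × [4.3%·d + 1.65%·(365−d)] / 365 = €34,974.34
Solving gives d = 204, so the new rate took effect on 24 July 1999.

204 days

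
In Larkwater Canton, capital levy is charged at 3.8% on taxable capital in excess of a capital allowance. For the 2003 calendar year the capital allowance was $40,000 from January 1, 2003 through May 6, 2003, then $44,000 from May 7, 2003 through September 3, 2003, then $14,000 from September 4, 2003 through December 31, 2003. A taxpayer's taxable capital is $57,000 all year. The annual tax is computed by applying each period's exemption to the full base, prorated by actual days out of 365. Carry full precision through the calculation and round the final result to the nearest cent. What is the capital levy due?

January 1 – May 6, 2003: 126 days, exemption $40,000 → ($57,000 − $40,000) × 3.8% × 126/365 = $223.0027
May 7 – September 3, 2003: 120 days, exemption $44,000 → ($57,000 − $44,000) × 3.8% × 120/365 = $162.4110
September 4 – December 31, 2003: 119 days, exemption $14,000 → ($57,000 − $14,000) × 3.8% × 119/365 = $532.7288
Total = $918.1425

$918.14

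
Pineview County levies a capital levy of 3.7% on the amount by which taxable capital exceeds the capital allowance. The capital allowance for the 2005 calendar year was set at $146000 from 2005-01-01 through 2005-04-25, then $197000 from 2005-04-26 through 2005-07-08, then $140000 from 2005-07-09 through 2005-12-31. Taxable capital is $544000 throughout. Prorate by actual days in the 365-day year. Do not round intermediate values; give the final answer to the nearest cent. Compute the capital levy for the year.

2005-01-01 to 2005-04-25: 115 days, exemption $146000 → ($544000 − $146000) × 3.7% × 115/365 = $4639.6986
2005-04-26 to 2005-07-08: 74 days, exemption $197000 → ($544000 − $197000) × 3.7% × 74/365 = $2602.9753
2005-07-09 to 2005-12-31: 176 days, exemption $140000 → ($544000 − $140000) × 3.7% × 176/365 = $7207.8027
Total = $14450.4767

$14450.48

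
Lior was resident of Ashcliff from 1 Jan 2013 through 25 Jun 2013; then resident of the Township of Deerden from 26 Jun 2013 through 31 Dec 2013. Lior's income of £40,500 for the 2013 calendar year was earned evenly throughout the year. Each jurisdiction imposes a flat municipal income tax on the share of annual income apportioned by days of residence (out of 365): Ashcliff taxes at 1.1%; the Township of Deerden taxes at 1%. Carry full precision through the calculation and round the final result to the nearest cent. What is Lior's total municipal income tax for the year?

£424.53

Ashcliff, 1 Jan – 25 Jun 2013: 176 days → £40,500 × 1.1% × 176/365 = £214.8164
The Township of Deerden, 26 Jun – 31 Dec 2013: 189 days → £40,500 × 1% × 189/365 = £209.7123
Total = £424.5288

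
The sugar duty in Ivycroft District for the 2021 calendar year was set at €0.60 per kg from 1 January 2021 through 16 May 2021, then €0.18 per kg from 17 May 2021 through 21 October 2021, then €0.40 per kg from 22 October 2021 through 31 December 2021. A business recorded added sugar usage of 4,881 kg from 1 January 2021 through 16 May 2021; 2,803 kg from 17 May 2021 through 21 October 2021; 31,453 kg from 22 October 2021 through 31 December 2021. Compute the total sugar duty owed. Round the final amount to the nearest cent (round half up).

€16,014.34

1 January – 16 May 2021: 4,881 kg at €0.60/kg → €2,928.60
17 May – 21 October 2021: 2,803 kg at €0.18/kg → €504.54
22 October – 31 December 2021: 31,453 kg at €0.40/kg → €12,581.20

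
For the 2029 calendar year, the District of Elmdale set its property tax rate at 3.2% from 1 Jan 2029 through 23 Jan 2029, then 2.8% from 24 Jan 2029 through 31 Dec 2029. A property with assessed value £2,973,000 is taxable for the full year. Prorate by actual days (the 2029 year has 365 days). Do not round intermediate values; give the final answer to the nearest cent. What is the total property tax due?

1 Jan – 23 Jan 2029: 23 days at 3.2% → £2,973,000 × 3.2% × 23/365 = £5,994.8712
24 Jan – 31 Dec 2029: 342 days at 2.8% → £2,973,000 × 2.8% × 342/365 = £77,998.4877
Total = £83,993.3589

£83,993.36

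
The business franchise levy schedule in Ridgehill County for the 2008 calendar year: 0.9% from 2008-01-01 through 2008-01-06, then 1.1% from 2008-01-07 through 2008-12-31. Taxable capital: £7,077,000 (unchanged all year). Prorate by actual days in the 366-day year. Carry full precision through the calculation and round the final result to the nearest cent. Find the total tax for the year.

£77,614.97

2008-01-01 to 2008-01-06: 6 days at 0.9% → £7,077,000 × 0.9% × 6/366 = £1,044.1475
2008-01-07 to 2008-12-31: 360 days at 1.1% → £7,077,000 × 1.1% × 360/366 = £76,570.8197
Total = £77,614.9672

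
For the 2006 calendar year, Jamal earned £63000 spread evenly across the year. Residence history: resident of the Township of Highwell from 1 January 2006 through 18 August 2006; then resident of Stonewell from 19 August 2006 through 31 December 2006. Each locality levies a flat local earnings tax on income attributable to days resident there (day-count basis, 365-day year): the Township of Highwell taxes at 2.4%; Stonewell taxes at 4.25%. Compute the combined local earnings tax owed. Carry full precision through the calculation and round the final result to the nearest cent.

£1943.08

The Township of Highwell, 1 January – 18 August 2006: 230 days → £63000 × 2.4% × 230/365 = £952.7671
Stonewell, 19 August – 31 December 2006: 135 days → £63000 × 4.25% × 135/365 = £990.3082
Total = £1943.0753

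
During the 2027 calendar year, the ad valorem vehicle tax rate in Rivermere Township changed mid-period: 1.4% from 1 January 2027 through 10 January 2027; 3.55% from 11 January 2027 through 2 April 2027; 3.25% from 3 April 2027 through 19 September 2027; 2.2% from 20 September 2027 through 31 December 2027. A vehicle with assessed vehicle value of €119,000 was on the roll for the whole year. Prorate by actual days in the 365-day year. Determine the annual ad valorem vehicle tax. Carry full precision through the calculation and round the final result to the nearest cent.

1 January – 10 January 2027: 10 days at 1.4% → €119,000 × 1.4% × 10/365 = €45.6438
11 January – 2 April 2027: 82 days at 3.55% → €119,000 × 3.55% × 82/365 = €949.0658
3 April – 19 September 2027: 170 days at 3.25% → €119,000 × 3.25% × 170/365 = €1,801.3014
20 September – 31 December 2027: 103 days at 2.2% → €119,000 × 2.2% × 103/365 = €738.7781
Total = €3,534.7890

€3,534.79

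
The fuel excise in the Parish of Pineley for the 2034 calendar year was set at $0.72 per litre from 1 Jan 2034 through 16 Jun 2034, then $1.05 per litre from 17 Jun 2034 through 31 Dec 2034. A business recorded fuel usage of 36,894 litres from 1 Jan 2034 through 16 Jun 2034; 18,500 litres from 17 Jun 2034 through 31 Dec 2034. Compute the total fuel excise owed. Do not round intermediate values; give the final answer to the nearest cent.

1 Jan – 16 Jun 2034: 36,894 litres at $0.72/litre → $26563.68
17 Jun – 31 Dec 2034: 18,500 litres at $1.05/litre → $19425.00

$45988.68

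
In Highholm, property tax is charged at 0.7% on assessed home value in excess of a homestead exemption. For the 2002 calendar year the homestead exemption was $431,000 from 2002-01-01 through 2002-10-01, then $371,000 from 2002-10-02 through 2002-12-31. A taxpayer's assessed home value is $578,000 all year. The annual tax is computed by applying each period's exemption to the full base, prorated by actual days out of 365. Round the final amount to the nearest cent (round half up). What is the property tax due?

2002-01-01 to 2002-10-01: 274 days, exemption $431,000 → ($578,000 − $431,000) × 0.7% × 274/365 = $772.4548
2002-10-02 to 2002-12-31: 91 days, exemption $371,000 → ($578,000 − $371,000) × 0.7% × 91/365 = $361.2575
Total = $1,133.7123

$1,133.71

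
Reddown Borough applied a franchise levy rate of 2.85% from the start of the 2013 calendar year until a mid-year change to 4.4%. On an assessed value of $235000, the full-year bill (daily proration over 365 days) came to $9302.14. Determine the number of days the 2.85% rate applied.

104 days

Let d = days at the first rate; then 365 − d days at the second rate.
$235000 × [2.85%·d + 4.4%·(365−d)] / 365 = $9302.14
Solving gives d = 104, so the new rate took effect on April 15, 2013.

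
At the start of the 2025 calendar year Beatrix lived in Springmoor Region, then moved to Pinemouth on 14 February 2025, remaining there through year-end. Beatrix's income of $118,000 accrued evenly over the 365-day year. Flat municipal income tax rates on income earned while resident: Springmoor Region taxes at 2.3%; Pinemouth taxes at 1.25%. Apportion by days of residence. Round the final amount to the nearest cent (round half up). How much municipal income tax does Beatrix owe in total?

Springmoor Region, 1 January – 13 February 2025: 44 days → $118,000 × 2.3% × 44/365 = $327.1671
Pinemouth, 14 February – 31 December 2025: 321 days → $118,000 × 1.25% × 321/365 = $1,297.1918
Total = $1,624.3589

$1,624.36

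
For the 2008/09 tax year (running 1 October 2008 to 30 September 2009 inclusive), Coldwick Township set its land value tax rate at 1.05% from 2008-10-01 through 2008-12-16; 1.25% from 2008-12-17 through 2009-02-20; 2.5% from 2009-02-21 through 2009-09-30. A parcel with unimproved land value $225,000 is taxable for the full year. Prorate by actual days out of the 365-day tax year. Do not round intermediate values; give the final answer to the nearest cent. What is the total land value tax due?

$4,428.18

2008-10-01 to 2008-12-16: 77 days at 1.05% → $225,000 × 1.05% × 77/365 = $498.3904
2008-12-17 to 2009-02-20: 66 days at 1.25% → $225,000 × 1.25% × 66/365 = $508.5616
2009-02-21 to 2009-09-30: 222 days at 2.5% → $225,000 × 2.5% × 222/365 = $3,421.2329
Total = $4,428.1849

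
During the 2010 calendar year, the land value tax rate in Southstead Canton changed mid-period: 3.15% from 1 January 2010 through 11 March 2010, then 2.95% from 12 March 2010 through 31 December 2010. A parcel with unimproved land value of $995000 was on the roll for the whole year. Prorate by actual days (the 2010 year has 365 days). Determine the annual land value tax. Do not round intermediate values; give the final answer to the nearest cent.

1 January – 11 March 2010: 70 days at 3.15% → $995000 × 3.15% × 70/365 = $6010.8904
12 March – 31 December 2010: 295 days at 2.95% → $995000 × 2.95% × 295/365 = $23723.2534
Total = $29734.1438

$29734.14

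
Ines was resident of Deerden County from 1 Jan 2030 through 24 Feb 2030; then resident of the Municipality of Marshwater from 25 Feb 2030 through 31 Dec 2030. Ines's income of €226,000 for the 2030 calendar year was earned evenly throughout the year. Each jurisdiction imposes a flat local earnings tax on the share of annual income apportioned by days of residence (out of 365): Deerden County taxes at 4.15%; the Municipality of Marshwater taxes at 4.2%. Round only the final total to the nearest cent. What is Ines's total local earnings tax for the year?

Deerden County, 1 Jan – 24 Feb 2030: 55 days → €226,000 × 4.15% × 55/365 = €1,413.2740
The Municipality of Marshwater, 25 Feb – 31 Dec 2030: 310 days → €226,000 × 4.2% × 310/365 = €8,061.6986
Total = €9,474.9726

€9,474.97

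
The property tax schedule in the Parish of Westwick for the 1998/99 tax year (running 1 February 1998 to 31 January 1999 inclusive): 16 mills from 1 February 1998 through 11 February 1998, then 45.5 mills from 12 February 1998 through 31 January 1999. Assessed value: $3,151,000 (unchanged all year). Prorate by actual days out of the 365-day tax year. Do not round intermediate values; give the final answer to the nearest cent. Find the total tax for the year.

1 February – 11 February 1998: 11 days at 16 mills → $3,151,000 × 1.6% × 11/365 = $1,519.3863
12 February 1998 – 31 January 1999: 354 days at 45.5 mills → $3,151,000 × 4.55% × 354/365 = $139,049.7452
Total = $140,569.1315

$140,569.13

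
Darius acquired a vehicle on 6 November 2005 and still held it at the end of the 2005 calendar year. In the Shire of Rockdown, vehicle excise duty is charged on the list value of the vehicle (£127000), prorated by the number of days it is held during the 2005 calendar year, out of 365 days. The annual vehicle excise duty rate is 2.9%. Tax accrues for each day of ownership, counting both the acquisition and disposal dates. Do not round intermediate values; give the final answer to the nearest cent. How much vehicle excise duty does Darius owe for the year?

Days held (6 November – 31 December 2005): 56 out of 365
Tax = £127000 × 2.9% × 56/365 = £565.0630

£565.06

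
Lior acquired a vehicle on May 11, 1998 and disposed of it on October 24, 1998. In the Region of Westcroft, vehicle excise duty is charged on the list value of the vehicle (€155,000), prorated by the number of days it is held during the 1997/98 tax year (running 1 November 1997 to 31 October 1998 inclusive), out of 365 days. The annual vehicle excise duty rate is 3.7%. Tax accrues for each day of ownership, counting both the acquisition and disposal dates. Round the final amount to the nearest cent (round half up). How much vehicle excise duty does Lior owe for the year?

€2,623.96

Days held (May 11 – October 24, 1998): 167 out of 365
Tax = €155,000 × 3.7% × 167/365 = €2,623.9589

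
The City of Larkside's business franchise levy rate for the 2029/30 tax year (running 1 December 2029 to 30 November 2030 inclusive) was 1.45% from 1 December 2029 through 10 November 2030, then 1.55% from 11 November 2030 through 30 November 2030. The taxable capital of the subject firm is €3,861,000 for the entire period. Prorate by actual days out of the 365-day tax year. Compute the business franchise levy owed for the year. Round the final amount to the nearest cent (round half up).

1 December 2029 – 10 November 2030: 345 days at 1.45% → €3,861,000 × 1.45% × 345/365 = €52,916.8562
11 November – 30 November 2030: 20 days at 1.55% → €3,861,000 × 1.55% × 20/365 = €3,279.2055
Total = €56,196.0616

€56,196.06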